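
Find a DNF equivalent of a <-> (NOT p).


Step 1: a ↔ (¬p) is true exactly when both agree: (a ∧ (¬p)) ∨ (¬a ∧ ¬(¬p)).
Step 2: Eliminate any double negations (¬¬X = X).

(a AND (NOT p)) OR ((NOT a) AND p)


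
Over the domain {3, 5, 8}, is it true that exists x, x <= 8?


Evaluate the predicate on each element: 3:True, 5:True, 8:True.
Witness x = 3 satisfies the predicate.

True


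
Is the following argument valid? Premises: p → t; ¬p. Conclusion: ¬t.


This is denying the antecedent (fallacy). There exist truth assignments where the premises are all true but the conclusion is false.

Invalid.


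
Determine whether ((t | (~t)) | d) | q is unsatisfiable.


Truth table over {d, q, t}:
d | q | t | φ
-------------
False | False | False | True
True | False | False | True
False | True | False | True
True | True | False | True
False | False | True | True
True | False | True | True
False | True | True | True
True | True | True | True
Satisfying assignment at row 1: d=False, q=False, t=False gives True.

No, it is not a contradiction.


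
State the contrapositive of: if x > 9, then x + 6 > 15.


The contrapositive of (P → Q) is (¬Q → ¬P); it is logically equivalent to the original.
Here P = 'x > 9' and Q = 'x + 6 > 15'.

If not (x + 6 > 15), then not (x > 9).


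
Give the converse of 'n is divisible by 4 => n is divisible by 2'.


The converse of (P → Q) is (Q → P). It is not in general equivalent to the original.
Here P = 'n is divisible by 4' and Q = 'n is divisible by 2'.

If n is divisible by 2, then n is divisible by 4.


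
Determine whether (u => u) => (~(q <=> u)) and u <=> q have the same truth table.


Compare truth tables:
q | u | φ | ψ
-------------
False | False | False | True
True | False | True | False
False | True | True | False
True | True | False | True
They differ at row 1 (q=False, u=False): φ=False but ψ=True.

No, they are not logically equivalent.


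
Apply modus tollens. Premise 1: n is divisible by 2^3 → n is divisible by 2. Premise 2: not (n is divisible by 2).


Modus tollens: from (P → Q) and ¬Q, infer ¬P.
Q = 'n is divisible by 2' is denied; since P → Q, P must also fail.

Not (n is divisible by 2^3).


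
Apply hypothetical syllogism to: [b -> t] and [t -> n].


Hypothetical syllogism: from (P → Q) and (Q → R), infer (P → R).
Chain the two implications through the shared middle term 't'.

b -> n


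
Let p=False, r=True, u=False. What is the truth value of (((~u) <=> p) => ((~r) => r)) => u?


Substitute p=False, r=True, u=False:
~u = True
(~u) <=> p = True <=> False = False
~r = False
(~r) => r = False => True = True
((~u) <=> p) => ((~r) => r) = False => True = True
(((~u) <=> p) => ((~r) => r)) => u = True => False = False

False


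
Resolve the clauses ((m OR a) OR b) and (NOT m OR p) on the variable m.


The clauses contain complementary literals m and NOTm.
Resolution eliminates this pair and disjoins the remaining literals (merging duplicates).

((a OR b) OR p)


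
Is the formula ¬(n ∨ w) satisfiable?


Search for a satisfying assignment over {n, w}.
Try n=F, w=F: the formula evaluates to T.
A satisfying assignment exists.

Satisfiable.


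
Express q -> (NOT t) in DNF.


Step 1: Rewrite q → (¬t) as ¬q ∨ (¬t).

(NOT q) OR (NOT t)


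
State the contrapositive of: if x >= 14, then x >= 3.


The contrapositive of (P → Q) is (¬Q → ¬P); it is logically equivalent to the original.
Here P = 'x >= 14' and Q = 'x >= 3'.

If not (x >= 3), then not (x >= 14).


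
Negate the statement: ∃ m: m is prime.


¬(∀ x: φ) = ∃ x: ¬φ, and ¬(∃ x: φ) = ∀ x: ¬φ.
Apply to the existential statement.

∀ m: ¬(m is prime)


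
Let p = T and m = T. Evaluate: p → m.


Implication is false only when antecedent is true and consequent is false.
Substitute: p=T, m=T.
T → T evaluates to T.

T


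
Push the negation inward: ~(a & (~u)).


De Morgan: the negation of a conjunction is the disjunction of the negations.
Distribute ~ across &, flipping it to |, and negate each literal.

(~a) | u


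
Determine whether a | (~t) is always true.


Build the truth table over {a, t}:
a | t | φ
---------
False | False | True
True | False | True
False | True | False
True | True | True
Counterexample at row 3: with a=False, t=True, the formula is False.

No, it is not a tautology.


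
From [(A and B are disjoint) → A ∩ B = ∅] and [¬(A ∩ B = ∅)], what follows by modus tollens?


Modus tollens: from (P → Q) and ¬Q, infer ¬P.
Q = 'A ∩ B = ∅' is denied; since P → Q, P must also fail.

Not ((A and B are disjoint)).


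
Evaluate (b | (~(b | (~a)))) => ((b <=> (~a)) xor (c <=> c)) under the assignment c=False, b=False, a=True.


Substitute c=False, b=False, a=True:
~a = False
b | (~a) = False | False = False
~(b | (~a)) = True
b | (~(b | (~a))) = False | True = True
~a = False
b <=> (~a) = False <=> False = True
c <=> c = False <=> False = True
(b <=> (~a)) xor (c <=> c) = True xor True = False
(b | (~(b | (~a)))) => ((b <=> (~a)) xor (c <=> c)) = True => False = False

False


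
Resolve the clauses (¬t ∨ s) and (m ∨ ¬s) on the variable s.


The clauses contain complementary literals s and ¬s.
Resolution eliminates this pair and disjoins the remaining literals (merging duplicates).

(¬t ∨ m)


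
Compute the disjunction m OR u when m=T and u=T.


Disjunction is false only when both operands are false.
Substitute: m=T, u=T.
T OR T evaluates to T.

T


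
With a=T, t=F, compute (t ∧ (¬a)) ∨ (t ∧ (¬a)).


Substitute a=T, t=F:
¬a = F
t ∧ (¬a) = F ∧ F = F
¬a = F
t ∧ (¬a) = F ∧ F = F
(t ∧ (¬a)) ∨ (t ∧ (¬a)) = F ∨ F = F

F


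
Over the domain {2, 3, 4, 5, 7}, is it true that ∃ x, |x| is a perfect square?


Evaluate the predicate on each element: 2:F, 3:F, 4:T, 5:F, 7:F.
Witness x = 4 satisfies the predicate.

T


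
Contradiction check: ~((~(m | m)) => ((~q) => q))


Truth table over {m, q}:
m | q | φ
---------
False | False | True
True | False | False
False | True | False
True | True | False
Satisfying assignment at row 1: m=False, q=False gives True.

No, it is not a contradiction.


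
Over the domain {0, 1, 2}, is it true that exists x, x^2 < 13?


Evaluate the predicate on each element: 0:True, 1:True, 2:True.
Witness x = 0 satisfies the predicate.

True


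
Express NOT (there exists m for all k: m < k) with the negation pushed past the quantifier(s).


Negation flips each quantifier (∀↔∃) and negates the inner predicate.
¬(there exists m for all k: φ) = for all m there exists k: ¬φ.

for all m there exists k: NOT(m < k)


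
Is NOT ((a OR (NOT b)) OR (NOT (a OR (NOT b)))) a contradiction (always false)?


Truth table over {a, b}:
a | b | φ
---------
F | F | F
T | F | F
F | T | F
T | T | F
Every row is false.

Yes, it is a contradiction.


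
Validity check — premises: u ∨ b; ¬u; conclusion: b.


This matches the form of disjunctive syllogism: the conclusion follows in every model of the premises.

Valid.


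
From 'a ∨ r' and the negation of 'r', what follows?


Disjunctive syllogism: from (P ∨ Q) and ¬P, infer Q.
One disjunct, 'r', is ruled out; the other must hold.

a


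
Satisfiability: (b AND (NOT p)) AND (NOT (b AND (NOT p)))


Check all 4 assignments over {b, p}:
b | p | φ
---------
F | F | F
T | F | F
F | T | F
T | T | F
No assignment makes the formula true.

Unsatisfiable.


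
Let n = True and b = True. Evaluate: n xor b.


Exclusive or is true when exactly one operand is true.
Substitute: n=True, b=True.
True xor True evaluates to False.

False


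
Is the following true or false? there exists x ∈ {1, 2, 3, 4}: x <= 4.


Evaluate the predicate on each element: 1:T, 2:T, 3:T, 4:T.
Witness x = 1 satisfies the predicate.

T


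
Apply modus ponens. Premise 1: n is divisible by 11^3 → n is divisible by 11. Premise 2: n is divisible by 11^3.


Modus ponens: from (P → Q) and P, infer Q.
P = 'n is divisible by 11^3' is asserted, and P → Q holds, so Q follows.

n is divisible by 11.


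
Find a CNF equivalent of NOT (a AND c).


Step 1: Apply De Morgan: ¬(a ∧ c) = ¬a ∨ ¬c.

(NOT a) OR (NOT c)


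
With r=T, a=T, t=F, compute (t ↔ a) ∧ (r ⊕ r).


Substitute r=T, a=T, t=F:
t ↔ a = F ↔ T = F
r ⊕ r = T ⊕ T = F
(t ↔ a) ∧ (r ⊕ r) = F ∧ F = F

F


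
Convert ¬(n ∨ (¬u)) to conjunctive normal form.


Step 1: Apply De Morgan: ¬(n ∨ (¬u)) = ¬n ∧ ¬(¬u).
Step 2: Eliminate any double negations (¬¬X = X).

(¬n) ∧ u


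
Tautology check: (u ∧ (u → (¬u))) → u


Build the truth table over {u}:
u | φ
-----
F | T
T | T
Every row evaluates to true.

Yes, it is a tautology.


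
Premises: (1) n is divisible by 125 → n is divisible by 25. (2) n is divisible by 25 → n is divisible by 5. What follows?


Hypothetical syllogism: from (P → Q) and (Q → R), infer (P → R).
Chain the two implications through the shared middle term 'n is divisible by 25'.

n is divisible by 125 → n is divisible by 5


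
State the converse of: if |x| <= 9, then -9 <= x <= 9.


The converse of (P → Q) is (Q → P). It is not in general equivalent to the original.
Here P = '|x| <= 9' and Q = '-9 <= x <= 9'.

If -9 <= x <= 9, then |x| <= 9.


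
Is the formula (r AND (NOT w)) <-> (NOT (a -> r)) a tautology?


Build the truth table over {a, r, w}:
a | r | w | φ
-------------
F | F | F | T
T | F | F | F
F | T | F | F
T | T | F | F
F | F | T | T
T | F | T | F
F | T | T | T
T | T | T | T
Counterexample at row 2: with a=T, r=F, w=F, the formula is F.

No, it is not a tautology.


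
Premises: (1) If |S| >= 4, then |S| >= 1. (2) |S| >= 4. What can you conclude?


Modus ponens: from (P → Q) and P, infer Q.
P = '|S| >= 4' is asserted, and P → Q holds, so Q follows.

|S| >= 1.


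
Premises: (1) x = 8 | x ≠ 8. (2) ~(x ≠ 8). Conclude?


Disjunctive syllogism: from (P ∨ Q) and ¬P, infer Q.
One disjunct, 'x ≠ 8', is ruled out; the other must hold.

x = 8


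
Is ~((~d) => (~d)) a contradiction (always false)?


Truth table over {d}:
d | φ
-----
False | False
True | False
Every row is false.

Yes, it is a contradiction.


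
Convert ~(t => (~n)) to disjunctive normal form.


Step 1: Rewrite implication then negate: ¬(¬t ∨ (¬n)) = t ∧ ¬(¬n).
Step 2: Eliminate any double negations (¬¬X = X).

t & n


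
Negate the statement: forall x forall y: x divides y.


Negation flips each quantifier (∀↔∃) and negates the inner predicate.
¬(forall x forall y: φ) = exists x exists y: ¬φ.

exists x exists y: ~(x divides y)


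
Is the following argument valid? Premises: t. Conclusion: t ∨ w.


This matches the form of disjunction introduction: the conclusion follows in every model of the premises.

Valid.


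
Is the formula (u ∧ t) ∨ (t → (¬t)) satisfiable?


Search for a satisfying assignment over {t, u}.
Try t=F, u=F: the formula evaluates to T.
A satisfying assignment exists.

Satisfiable.


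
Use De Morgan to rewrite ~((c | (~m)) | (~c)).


De Morgan: the negation of a disjunction is the conjunction of the negations.
Distribute ~ across |, flipping it to &, and negate each literal.

((~c) & m) & c


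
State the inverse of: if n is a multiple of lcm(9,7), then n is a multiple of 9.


The inverse of (P → Q) is (¬P → ¬Q). It is equivalent to the converse, not to the original.
Here P = 'n is a multiple of lcm(9,7)' and Q = 'n is a multiple of 9'.

If not (n is a multiple of lcm(9,7)), then not (n is a multiple of 9).


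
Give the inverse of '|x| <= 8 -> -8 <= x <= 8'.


The inverse of (P → Q) is (¬P → ¬Q). It is equivalent to the converse, not to the original.
Here P = '|x| <= 8' and Q = '-8 <= x <= 8'.

If not (|x| <= 8), then not (-8 <= x <= 8).


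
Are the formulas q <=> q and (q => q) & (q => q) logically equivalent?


Compare truth tables:
q | φ | ψ
---------
False | True | True
True | True | True
The columns φ and ψ agree on every row.

Yes, they are logically equivalent.


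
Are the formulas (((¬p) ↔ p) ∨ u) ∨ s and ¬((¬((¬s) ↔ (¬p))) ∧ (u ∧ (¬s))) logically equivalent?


Compare truth tables:
p | s | u | φ | ψ
-----------------
F | F | F | F | T
T | F | F | F | T
F | T | F | T | T
T | T | F | T | T
F | F | T | T | T
T | F | T | T | F
F | T | T | T | T
T | T | T | T | T
They differ at row 1 (p=F, s=F, u=F): φ=F but ψ=T.

No, they are not logically equivalent.


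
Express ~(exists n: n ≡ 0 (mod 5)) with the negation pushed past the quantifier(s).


¬(forall x: φ) = exists x: ¬φ, and ¬(exists x: φ) = forall x: ¬φ.
Apply to the existential statement.

forall n: ~(n ≡ 0 (mod 5))


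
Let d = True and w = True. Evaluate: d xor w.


Exclusive or is true when exactly one operand is true.
Substitute: d=True, w=True.
True xor True evaluates to False.

False


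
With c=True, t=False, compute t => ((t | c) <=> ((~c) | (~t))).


Substitute c=True, t=False:
t | c = False | True = True
~c = False
~t = True
(~c) | (~t) = False | True = True
(t | c) <=> ((~c) | (~t)) = True <=> True = True
t => ((t | c) <=> ((~c) | (~t))) = False => True = True

True


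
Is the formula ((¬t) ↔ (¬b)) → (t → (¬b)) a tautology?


Build the truth table over {b, t}:
b | t | φ
---------
F | F | T
T | F | T
F | T | T
T | T | F
Counterexample at row 4: with b=T, t=T, the formula is F.

No, it is not a tautology.


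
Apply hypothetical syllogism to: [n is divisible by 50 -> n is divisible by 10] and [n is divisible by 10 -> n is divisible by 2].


Hypothetical syllogism: from (P → Q) and (Q → R), infer (P → R).
Chain the two implications through the shared middle term 'n is divisible by 10'.

n is divisible by 50 -> n is divisible by 2


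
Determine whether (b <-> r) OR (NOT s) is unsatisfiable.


Truth table over {b, r, s}:
b | r | s | φ
-------------
F | F | F | T
T | F | F | T
F | T | F | T
T | T | F | T
F | F | T | T
T | F | T | F
F | T | T | F
T | T | T | T
Satisfying assignment at row 1: b=F, r=F, s=F gives T.

No, it is not a contradiction.


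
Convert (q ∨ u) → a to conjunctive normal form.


Step 1: Rewrite as ¬(q ∨ u) ∨ a = (¬q ∧ ¬u) ∨ a.
Step 2: Distribute ∨ over ∧.

((¬q) ∨ a) ∧ ((¬u) ∨ a)


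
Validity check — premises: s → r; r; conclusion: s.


This is affirming the consequent (fallacy). There exist truth assignments where the premises are all true but the conclusion is false.

Invalid.


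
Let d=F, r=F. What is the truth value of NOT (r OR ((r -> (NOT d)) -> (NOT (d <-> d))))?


Substitute d=F, r=F:
NOT d = T
r -> (NOT d) = F -> T = T
d <-> d = F <-> F = T
NOT (d <-> d) = F
(r -> (NOT d)) -> (NOT (d <-> d)) = T -> F = F
r OR ((r -> (NOT d)) -> (NOT (d <-> d))) = F OR F = F
NOT (r OR ((r -> (NOT d)) -> (NOT (d <-> d)))) = T

T


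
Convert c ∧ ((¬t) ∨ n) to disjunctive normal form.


Step 1: Distribute ∧ over ∨: c ∧ ((¬t) ∨ n) = (c ∧ (¬t)) ∨ (c ∧ n).

(c ∧ (¬t)) ∨ (c ∧ n)


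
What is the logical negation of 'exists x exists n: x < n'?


Negation flips each quantifier (∀↔∃) and negates the inner predicate.
¬(exists x exists n: φ) = forall x forall n: ¬φ.

forall x forall n: ~(x < n)


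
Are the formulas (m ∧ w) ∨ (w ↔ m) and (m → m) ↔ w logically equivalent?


Compare truth tables:
m | w | φ | ψ
-------------
F | F | T | F
T | F | F | F
F | T | F | T
T | T | T | T
They differ at row 1 (m=F, w=F): φ=T but ψ=F.

No, they are not logically equivalent.


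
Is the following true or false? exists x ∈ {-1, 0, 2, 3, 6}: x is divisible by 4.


Evaluate the predicate on each element: -1:False, 0:True, 2:False, 3:False, 6:False.
Witness x = 0 satisfies the predicate.

True


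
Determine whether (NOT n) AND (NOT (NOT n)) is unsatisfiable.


Truth table over {n}:
n | φ
-----
F | F
T | F
Every row is false.

Yes, it is a contradiction.


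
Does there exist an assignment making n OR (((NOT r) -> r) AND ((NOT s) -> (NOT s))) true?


Search for a satisfying assignment over {n, r, s}.
Try n=T, r=F, s=F: the formula evaluates to T.
A satisfying assignment exists.

Satisfiable.


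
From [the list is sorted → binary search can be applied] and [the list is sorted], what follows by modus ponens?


Modus ponens: from (P → Q) and P, infer Q.
P = 'the list is sorted' is asserted, and P → Q holds, so Q follows.

binary search can be applied.


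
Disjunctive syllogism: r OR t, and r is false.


Disjunctive syllogism: from (P ∨ Q) and ¬P, infer Q.
One disjunct, 'r', is ruled out; the other must hold.

t


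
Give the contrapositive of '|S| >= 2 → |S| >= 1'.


The contrapositive of (P → Q) is (¬Q → ¬P); it is logically equivalent to the original.
Here P = '|S| >= 2' and Q = '|S| >= 1'.

If not (|S| >= 1), then not (|S| >= 2).


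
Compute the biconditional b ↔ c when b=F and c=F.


Biconditional is true when both operands have the same truth value.
Substitute: b=F, c=F.
F ↔ F evaluates to T.

T


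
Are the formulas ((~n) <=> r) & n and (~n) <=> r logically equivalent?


Compare truth tables:
n | r | φ | ψ
-------------
False | False | False | False
True | False | True | True
False | True | False | True
True | True | False | False
They differ at row 3 (n=False, r=True): φ=False but ψ=True.

No, they are not logically equivalent.


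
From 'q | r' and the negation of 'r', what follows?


Disjunctive syllogism: from (P ∨ Q) and ¬P, infer Q.
One disjunct, 'r', is ruled out; the other must hold.

q


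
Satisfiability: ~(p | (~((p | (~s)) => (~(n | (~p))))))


Search for a satisfying assignment over {n, p, s}.
Try n=False, p=False, s=True: the formula evaluates to True.
A satisfying assignment exists.

Satisfiable.


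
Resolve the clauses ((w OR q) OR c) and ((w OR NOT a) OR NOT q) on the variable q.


The clauses contain complementary literals q and NOTq.
Resolution eliminates this pair and disjoins the remaining literals (merging duplicates).

((c OR w) OR NOT a)


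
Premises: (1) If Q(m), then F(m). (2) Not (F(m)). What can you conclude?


Modus tollens: from (P → Q) and ¬Q, infer ¬P.
Q = 'F(m)' is denied; since P → Q, P must also fail.

Not (Q(m)).


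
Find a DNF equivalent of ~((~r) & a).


Step 1: Apply De Morgan: ¬((¬r) ∧ a) = ¬(¬r) ∨ ¬a.
Step 2: Eliminate any double negations (¬¬X = X).

r | (~a)


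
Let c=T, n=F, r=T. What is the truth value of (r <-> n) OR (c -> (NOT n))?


Substitute c=T, n=F, r=T:
r <-> n = T <-> F = F
NOT n = T
c -> (NOT n) = T -> T = T
(r <-> n) OR (c -> (NOT n)) = F OR T = T

T


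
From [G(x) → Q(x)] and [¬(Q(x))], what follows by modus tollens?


Modus tollens: from (P → Q) and ¬Q, infer ¬P.
Q = 'Q(x)' is denied; since P → Q, P must also fail.

Not (G(x)).


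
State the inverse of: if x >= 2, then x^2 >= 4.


The inverse of (P → Q) is (¬P → ¬Q). It is equivalent to the converse, not to the original.
Here P = 'x >= 2' and Q = 'x^2 >= 4'.

If not (x >= 2), then not (x^2 >= 4).


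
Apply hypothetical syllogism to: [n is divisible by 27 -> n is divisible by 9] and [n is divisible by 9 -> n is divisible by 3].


Hypothetical syllogism: from (P → Q) and (Q → R), infer (P → R).
Chain the two implications through the shared middle term 'n is divisible by 9'.

n is divisible by 27 -> n is divisible by 3


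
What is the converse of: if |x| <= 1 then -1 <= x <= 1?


The converse of (P → Q) is (Q → P). It is not in general equivalent to the original.
Here P = '|x| <= 1' and Q = '-1 <= x <= 1'.

If -1 <= x <= 1, then |x| <= 1.


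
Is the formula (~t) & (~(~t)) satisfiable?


Check all 2 assignments over {t}:
t | φ
-----
False | False
True | False
No assignment makes the formula true.

Unsatisfiable.


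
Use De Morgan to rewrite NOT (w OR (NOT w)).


De Morgan: the negation of a disjunction is the conjunction of the negations.
Distribute NOT across OR, flipping it to AND, and negate each literal.

(NOT w) AND w


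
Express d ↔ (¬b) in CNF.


Step 1: Rewrite d ↔ (¬b) as (d → (¬b)) ∧ ((¬b) → d).
Step 2: Rewrite each implication as a disjunction.
Step 3: Eliminate any double negations (¬¬X = X).

((¬d) ∨ (¬b)) ∧ (b ∨ d)


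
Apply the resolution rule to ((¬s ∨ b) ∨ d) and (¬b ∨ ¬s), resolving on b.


The clauses contain complementary literals b and ¬b.
Resolution eliminates this pair and disjoins the remaining literals (merging duplicates).

(d ∨ ¬s)


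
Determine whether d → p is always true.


Build the truth table over {d, p}:
d | p | φ
---------
F | F | T
T | F | F
F | T | T
T | T | T
Counterexample at row 2: with d=T, p=F, the formula is F.

No, it is not a tautology.


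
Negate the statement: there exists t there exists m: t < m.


Negation flips each quantifier (∀↔∃) and negates the inner predicate.
¬(there exists t there exists m: φ) = for all t for all m: ¬φ.

for all t for all m: NOT(t < m)


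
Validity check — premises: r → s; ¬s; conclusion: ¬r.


This matches the form of modus tollens: the conclusion follows in every model of the premises.

Valid.


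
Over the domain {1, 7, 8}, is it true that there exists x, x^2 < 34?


Evaluate the predicate on each element: 1:T, 7:F, 8:F.
Witness x = 1 satisfies the predicate.

T


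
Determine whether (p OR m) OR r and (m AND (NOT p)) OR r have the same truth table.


Compare truth tables:
m | p | r | φ | ψ
-----------------
F | F | F | F | F
T | F | F | T | T
F | T | F | T | F
T | T | F | T | F
F | F | T | T | T
T | F | T | T | T
F | T | T | T | T
T | T | T | T | T
They differ at row 3 (m=F, p=T, r=F): φ=T but ψ=F.

No, they are not logically equivalent.


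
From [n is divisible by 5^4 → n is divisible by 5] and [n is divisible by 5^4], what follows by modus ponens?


Modus ponens: from (P → Q) and P, infer Q.
P = 'n is divisible by 5^4' is asserted, and P → Q holds, so Q follows.

n is divisible by 5.


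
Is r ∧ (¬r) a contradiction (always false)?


Truth table over {r}:
r | φ
-----
F | F
T | F
Every row is false.

Yes, it is a contradiction.


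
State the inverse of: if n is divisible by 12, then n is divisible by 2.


The inverse of (P → Q) is (¬P → ¬Q). It is equivalent to the converse, not to the original.
Here P = 'n is divisible by 12' and Q = 'n is divisible by 2'.

If not (n is divisible by 12), then not (n is divisible by 2).


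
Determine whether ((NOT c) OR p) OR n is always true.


Build the truth table over {c, n, p}:
c | n | p | φ
-------------
F | F | F | T
T | F | F | F
F | T | F | T
T | T | F | T
F | F | T | T
T | F | T | T
F | T | T | T
T | T | T | T
Counterexample at row 2: with c=T, n=F, p=F, the formula is F.

No, it is not a tautology.


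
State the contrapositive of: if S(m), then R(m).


The contrapositive of (P → Q) is (¬Q → ¬P); it is logically equivalent to the original.
Here P = 'S(m)' and Q = 'R(m)'.

If not (R(m)), then not (S(m)).


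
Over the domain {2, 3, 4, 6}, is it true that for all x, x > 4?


Evaluate the predicate on each element: 2:F, 3:F, 4:F, 6:T.
Counterexample x = 2 fails the predicate.

F


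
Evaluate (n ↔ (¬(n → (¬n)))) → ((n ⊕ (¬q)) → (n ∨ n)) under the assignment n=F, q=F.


Substitute n=F, q=F:
¬n = T
n → (¬n) = F → T = T
¬(n → (¬n)) = F
n ↔ (¬(n → (¬n))) = F ↔ F = T
¬q = T
n ⊕ (¬q) = F ⊕ T = T
n ∨ n = F ∨ F = F
(n ⊕ (¬q)) → (n ∨ n) = T → F = F
(n ↔ (¬(n → (¬n)))) → ((n ⊕ (¬q)) → (n ∨ n)) = T → F = F

F


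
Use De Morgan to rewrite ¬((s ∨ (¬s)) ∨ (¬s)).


De Morgan: the negation of a disjunction is the conjunction of the negations.
Distribute ¬ across ∨, flipping it to ∧, and negate each literal.

((¬s) ∧ s) ∧ s


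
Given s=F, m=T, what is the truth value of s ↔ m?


Biconditional is true when both operands have the same truth value.
Substitute: s=F, m=T.
F ↔ T evaluates to F.

F


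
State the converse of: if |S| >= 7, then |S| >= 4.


The converse of (P → Q) is (Q → P). It is not in general equivalent to the original.
Here P = '|S| >= 7' and Q = '|S| >= 4'.

If |S| >= 4, then |S| >= 7.


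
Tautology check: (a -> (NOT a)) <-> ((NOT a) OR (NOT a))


Build the truth table over {a}:
a | φ
-----
F | T
T | T
Every row evaluates to true.

Yes, it is a tautology.


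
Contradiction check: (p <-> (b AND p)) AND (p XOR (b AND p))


Truth table over {b, p}:
b | p | φ
---------
F | F | F
T | F | F
F | T | F
T | T | F
Every row is false.

Yes, it is a contradiction.


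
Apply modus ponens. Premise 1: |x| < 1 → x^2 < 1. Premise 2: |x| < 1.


Modus ponens: from (P → Q) and P, infer Q.
P = '|x| < 1' is asserted, and P → Q holds, so Q follows.

x^2 < 1.


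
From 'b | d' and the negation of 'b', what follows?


Disjunctive syllogism: from (P ∨ Q) and ¬P, infer Q.
One disjunct, 'b', is ruled out; the other must hold.

d


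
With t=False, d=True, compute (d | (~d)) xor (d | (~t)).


Substitute t=False, d=True:
~d = False
d | (~d) = True | False = True
~t = True
d | (~t) = True | True = True
(d | (~d)) xor (d | (~t)) = True xor True = False

False


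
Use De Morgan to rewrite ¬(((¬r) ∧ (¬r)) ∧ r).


De Morgan: the negation of a conjunction is the disjunction of the negations.
Distribute ¬ across ∧, flipping it to ∨, and negate each literal.

(r ∨ r) ∨ (¬r)


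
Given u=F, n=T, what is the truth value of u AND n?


Conjunction is true only when both operands are true.
Substitute: u=F, n=T.
F AND T evaluates to F.

F


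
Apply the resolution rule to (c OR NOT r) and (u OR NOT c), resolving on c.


The clauses contain complementary literals c and NOTc.
Resolution eliminates this pair and disjoins the remaining literals (merging duplicates).

(NOT r OR u)


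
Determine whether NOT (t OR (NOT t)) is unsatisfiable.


Truth table over {t}:
t | φ
-----
F | F
T | F
Every row is false.

Yes, it is a contradiction.


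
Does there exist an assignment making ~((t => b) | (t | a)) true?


Check all 8 assignments over {a, b, t}:
a | b | t | φ
-------------
False | False | False | False
True | False | False | False
False | True | False | False
True | True | False | False
False | False | True | False
True | False | True | False
False | True | True | False
True | True | True | False
No assignment makes the formula true.

Unsatisfiable.


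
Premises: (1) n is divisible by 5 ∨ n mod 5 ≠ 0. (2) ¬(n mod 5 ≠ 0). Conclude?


Disjunctive syllogism: from (P ∨ Q) and ¬P, infer Q.
One disjunct, 'n mod 5 ≠ 0', is ruled out; the other must hold.

n is divisible by 5


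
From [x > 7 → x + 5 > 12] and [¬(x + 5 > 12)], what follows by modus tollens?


Modus tollens: from (P → Q) and ¬Q, infer ¬P.
Q = 'x + 5 > 12' is denied; since P → Q, P must also fail.

Not (x > 7).


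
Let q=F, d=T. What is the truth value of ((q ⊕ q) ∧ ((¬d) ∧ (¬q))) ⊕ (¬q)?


Substitute q=F, d=T:
q ⊕ q = F ⊕ F = F
¬d = F
¬q = T
(¬d) ∧ (¬q) = F ∧ T = F
(q ⊕ q) ∧ ((¬d) ∧ (¬q)) = F ∧ F = F
¬q = T
((q ⊕ q) ∧ ((¬d) ∧ (¬q))) ⊕ (¬q) = F ⊕ T = T

T


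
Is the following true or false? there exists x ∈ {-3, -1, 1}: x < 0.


Evaluate the predicate on each element: -3:T, -1:T, 1:F.
Witness x = -3 satisfies the predicate.

T


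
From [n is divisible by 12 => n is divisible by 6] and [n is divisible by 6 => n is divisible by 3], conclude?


Hypothetical syllogism: from (P → Q) and (Q → R), infer (P → R).
Chain the two implications through the shared middle term 'n is divisible by 6'.

n is divisible by 12 => n is divisible by 3


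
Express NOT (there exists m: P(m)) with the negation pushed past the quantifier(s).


¬(for all x: φ) = there exists x: ¬φ, and ¬(there exists x: φ) = for all x: ¬φ.
Apply to the existential statement.

for all m: NOT(P(m))


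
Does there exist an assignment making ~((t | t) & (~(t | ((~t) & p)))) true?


Search for a satisfying assignment over {p, t}.
Try p=False, t=False: the formula evaluates to True.
A satisfying assignment exists.

Satisfiable.


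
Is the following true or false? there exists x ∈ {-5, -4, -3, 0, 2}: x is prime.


Evaluate the predicate on each element: -5:F, -4:F, -3:F, 0:F, 2:T.
Witness x = 2 satisfies the predicate.

T


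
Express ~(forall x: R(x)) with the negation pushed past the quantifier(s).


¬(forall x: φ) = exists x: ¬φ, and ¬(exists x: φ) = forall x: ¬φ.
Apply to the universal statement.

exists x: ~(R(x))


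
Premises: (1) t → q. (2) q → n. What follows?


Hypothetical syllogism: from (P → Q) and (Q → R), infer (P → R).
Chain the two implications through the shared middle term 'q'.

t → n


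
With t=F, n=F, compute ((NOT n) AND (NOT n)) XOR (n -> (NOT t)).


Substitute t=F, n=F:
NOT n = T
NOT n = T
(NOT n) AND (NOT n) = T AND T = T
NOT t = T
n -> (NOT t) = F -> T = T
((NOT n) AND (NOT n)) XOR (n -> (NOT t)) = T XOR T = F

F


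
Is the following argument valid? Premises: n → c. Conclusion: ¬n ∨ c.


This matches the form of material implication: the conclusion follows in every model of the premises.

Valid.


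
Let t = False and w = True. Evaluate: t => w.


Implication is false only when antecedent is true and consequent is false.
Substitute: t=False, w=True.
False => True evaluates to True.

True


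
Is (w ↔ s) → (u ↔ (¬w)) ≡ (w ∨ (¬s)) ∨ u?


Compare truth tables:
s | u | w | φ | ψ
-----------------
F | F | F | F | T
T | F | F | T | F
F | T | F | T | T
T | T | F | T | T
F | F | T | T | T
T | F | T | T | T
F | T | T | T | T
T | T | T | F | T
They differ at row 1 (s=F, u=F, w=F): φ=F but ψ=T.

No, they are not logically equivalent.


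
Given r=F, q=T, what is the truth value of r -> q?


Implication is false only when antecedent is true and consequent is false.
Substitute: r=F, q=T.
F -> T evaluates to T.

T


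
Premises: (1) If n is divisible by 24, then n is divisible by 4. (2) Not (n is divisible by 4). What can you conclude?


Modus tollens: from (P → Q) and ¬Q, infer ¬P.
Q = 'n is divisible by 4' is denied; since P → Q, P must also fail.

Not (n is divisible by 24).


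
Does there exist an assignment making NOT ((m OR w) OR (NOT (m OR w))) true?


Check all 4 assignments over {m, w}:
m | w | φ
---------
F | F | F
T | F | F
F | T | F
T | T | F
No assignment makes the formula true.

Unsatisfiable.


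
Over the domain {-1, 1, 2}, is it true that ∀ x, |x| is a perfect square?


Evaluate the predicate on each element: -1:T, 1:T, 2:F.
Counterexample x = 2 fails the predicate.

F


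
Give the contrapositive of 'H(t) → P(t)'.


The contrapositive of (P → Q) is (¬Q → ¬P); it is logically equivalent to the original.
Here P = 'H(t)' and Q = 'P(t)'.

If not (P(t)), then not (H(t)).


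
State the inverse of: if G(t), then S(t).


The inverse of (P → Q) is (¬P → ¬Q). It is equivalent to the converse, not to the original.
Here P = 'G(t)' and Q = 'S(t)'.

If not (G(t)), then not (S(t)).


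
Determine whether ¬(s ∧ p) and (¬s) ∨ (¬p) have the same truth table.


Compare truth tables:
p | s | φ | ψ
-------------
F | F | T | T
T | F | T | T
F | T | T | T
T | T | F | F
The columns φ and ψ agree on every row.

Yes, they are logically equivalent.


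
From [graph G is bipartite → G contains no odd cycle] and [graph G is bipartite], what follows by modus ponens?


Modus ponens: from (P → Q) and P, infer Q.
P = 'graph G is bipartite' is asserted, and P → Q holds, so Q follows.

G contains no odd cycle.


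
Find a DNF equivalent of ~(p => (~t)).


Step 1: Rewrite implication then negate: ¬(¬p ∨ (¬t)) = p ∧ ¬(¬t).
Step 2: Eliminate any double negations (¬¬X = X).

p & t


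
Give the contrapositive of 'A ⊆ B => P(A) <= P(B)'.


The contrapositive of (P → Q) is (¬Q → ¬P); it is logically equivalent to the original.
Here P = 'A ⊆ B' and Q = 'P(A) <= P(B)'.

If not (P(A) <= P(B)), then not (A ⊆ B).


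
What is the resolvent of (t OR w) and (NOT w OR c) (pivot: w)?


The clauses contain complementary literals w and NOTw.
Resolution eliminates this pair and disjoins the remaining literals (merging duplicates).

(t OR c)


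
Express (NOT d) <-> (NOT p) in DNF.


Step 1: (¬d) ↔ (¬p) is true exactly when both agree: ((¬d) ∧ (¬p)) ∨ (¬(¬d) ∧ ¬(¬p)).
Step 2: Eliminate any double negations (¬¬X = X).

((NOT d) AND (NOT p)) OR (d AND p)


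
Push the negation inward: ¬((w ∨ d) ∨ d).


De Morgan: the negation of a disjunction is the conjunction of the negations.
Distribute ¬ across ∨, flipping it to ∧, and negate each literal.

((¬w) ∧ (¬d)) ∧ (¬d)


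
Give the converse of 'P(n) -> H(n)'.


The converse of (P → Q) is (Q → P). It is not in general equivalent to the original.
Here P = 'P(n)' and Q = 'H(n)'.

If H(n), then P(n).


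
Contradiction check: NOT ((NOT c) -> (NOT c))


Truth table over {c}:
c | φ
-----
F | F
T | F
Every row is false.

Yes, it is a contradiction.


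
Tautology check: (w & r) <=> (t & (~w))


Build the truth table over {r, t, w}:
r | t | w | φ
-------------
False | False | False | True
True | False | False | True
False | True | False | False
True | True | False | False
False | False | True | True
True | False | True | False
False | True | True | True
True | True | True | False
Counterexample at row 3: with r=False, t=True, w=False, the formula is False.

No, it is not a tautology.


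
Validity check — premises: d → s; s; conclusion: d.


This is affirming the consequent (fallacy). There exist truth assignments where the premises are all true but the conclusion is false.

Invalid.


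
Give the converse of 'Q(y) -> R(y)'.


The converse of (P → Q) is (Q → P). It is not in general equivalent to the original.
Here P = 'Q(y)' and Q = 'R(y)'.

If R(y), then Q(y).


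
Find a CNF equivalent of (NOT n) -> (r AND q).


Step 1: Rewrite (¬n) → (r ∧ q) as ¬(¬n) ∨ (r ∧ q).
Step 2: Distribute ∨ over ∧.
Step 3: Eliminate any double negations (¬¬X = X).

(n OR r) AND (n OR q)


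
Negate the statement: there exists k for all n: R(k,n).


Negation flips each quantifier (∀↔∃) and negates the inner predicate.
¬(there exists k for all n: φ) = for all k there exists n: ¬φ.

for all k there exists n: NOT(R(k,n))


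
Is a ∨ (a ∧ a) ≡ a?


Compare truth tables:
a | φ | ψ
---------
F | F | F
T | T | T
The columns φ and ψ agree on every row.

Yes, they are logically equivalent.


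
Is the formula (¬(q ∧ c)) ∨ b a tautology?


Build the truth table over {b, c, q}:
b | c | q | φ
-------------
F | F | F | T
T | F | F | T
F | T | F | T
T | T | F | T
F | F | T | T
T | F | T | T
F | T | T | F
T | T | T | T
Counterexample at row 7: with b=F, c=T, q=T, the formula is F.

No, it is not a tautology.


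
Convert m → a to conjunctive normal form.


Step 1: Rewrite m → a as ¬m ∨ a.

(¬m) ∨ a


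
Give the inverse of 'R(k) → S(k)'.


The inverse of (P → Q) is (¬P → ¬Q). It is equivalent to the converse, not to the original.
Here P = 'R(k)' and Q = 'S(k)'.

If not (R(k)), then not (S(k)).


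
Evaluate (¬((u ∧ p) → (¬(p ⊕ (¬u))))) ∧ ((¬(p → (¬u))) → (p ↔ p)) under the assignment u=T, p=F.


Substitute u=T, p=F:
… (earlier sub-steps elided)
p ⊕ (¬u) = F ⊕ F = F
¬(p ⊕ (¬u)) = T
(u ∧ p) → (¬(p ⊕ (¬u))) = F → T = T
¬((u ∧ p) → (¬(p ⊕ (¬u)))) = F
¬u = F
p → (¬u) = F → F = T
¬(p → (¬u)) = F
p ↔ p = F ↔ F = T
(¬(p → (¬u))) → (p ↔ p) = F → T = T
(¬((u ∧ p) → (¬(p ⊕ (¬u))))) ∧ ((¬(p → (¬u))) → (p ↔ p)) = F ∧ T = F

F


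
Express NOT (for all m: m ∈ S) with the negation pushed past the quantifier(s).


¬(for all x: φ) = there exists x: ¬φ, and ¬(there exists x: φ) = for all x: ¬φ.
Apply to the universal statement.

there exists m: NOT(m ∈ S)


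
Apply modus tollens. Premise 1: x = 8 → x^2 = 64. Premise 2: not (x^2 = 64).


Modus tollens: from (P → Q) and ¬Q, infer ¬P.
Q = 'x^2 = 64' is denied; since P → Q, P must also fail.

Not (x = 8).


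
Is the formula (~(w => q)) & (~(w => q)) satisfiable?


Search for a satisfying assignment over {q, w}.
Try q=False, w=True: the formula evaluates to True.
A satisfying assignment exists.

Satisfiable.


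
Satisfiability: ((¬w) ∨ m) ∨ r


Search for a satisfying assignment over {m, r, w}.
Try m=F, r=F, w=F: the formula evaluates to T.
A satisfying assignment exists.

Satisfiable.


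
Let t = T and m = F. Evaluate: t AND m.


Conjunction is true only when both operands are true.
Substitute: t=T, m=F.
T AND F evaluates to F.

F


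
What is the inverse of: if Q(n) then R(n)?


The inverse of (P → Q) is (¬P → ¬Q). It is equivalent to the converse, not to the original.
Here P = 'Q(n)' and Q = 'R(n)'.

If not (Q(n)), then not (R(n)).


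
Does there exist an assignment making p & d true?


Search for a satisfying assignment over {d, p}.
Try d=True, p=True: the formula evaluates to True.
A satisfying assignment exists.

Satisfiable.


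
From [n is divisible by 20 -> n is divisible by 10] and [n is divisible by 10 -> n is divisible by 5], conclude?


Hypothetical syllogism: from (P → Q) and (Q → R), infer (P → R).
Chain the two implications through the shared middle term 'n is divisible by 10'.

n is divisible by 20 -> n is divisible by 5


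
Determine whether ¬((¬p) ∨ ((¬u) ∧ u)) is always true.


Build the truth table over {p, u}:
p | u | φ
---------
F | F | F
T | F | T
F | T | F
T | T | T
Counterexample at row 1: with p=F, u=F, the formula is F.

No, it is not a tautology.


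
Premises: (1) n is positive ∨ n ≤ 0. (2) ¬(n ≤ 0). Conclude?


Disjunctive syllogism: from (P ∨ Q) and ¬P, infer Q.
One disjunct, 'n ≤ 0', is ruled out; the other must hold.

n is positive


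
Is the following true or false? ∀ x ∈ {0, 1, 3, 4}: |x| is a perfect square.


Evaluate the predicate on each element: 0:T, 1:T, 3:F, 4:T.
Counterexample x = 3 fails the predicate.

F


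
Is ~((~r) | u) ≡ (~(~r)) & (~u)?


Compare truth tables:
r | u | φ | ψ
-------------
False | False | False | False
True | False | True | True
False | True | False | False
True | True | False | False
The columns φ and ψ agree on every row.

Yes, they are logically equivalent.


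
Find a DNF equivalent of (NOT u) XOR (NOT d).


Step 1: (¬u) ⊕ (¬d) is true exactly when they disagree: ((¬u) ∧ ¬(¬d)) ∨ (¬(¬u) ∧ (¬d)).
Step 2: Eliminate any double negations (¬¬X = X).

((NOT u) AND d) OR (u AND (NOT d))


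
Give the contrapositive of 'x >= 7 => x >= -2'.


The contrapositive of (P → Q) is (¬Q → ¬P); it is logically equivalent to the original.
Here P = 'x >= 7' and Q = 'x >= -2'.

If not (x >= -2), then not (x >= 7).


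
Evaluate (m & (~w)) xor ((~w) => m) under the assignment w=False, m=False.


Substitute w=False, m=False:
~w = True
m & (~w) = False & True = False
~w = True
(~w) => m = True => False = False
(m & (~w)) xor ((~w) => m) = False xor False = False

False


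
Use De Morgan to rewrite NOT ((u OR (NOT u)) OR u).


De Morgan: the negation of a disjunction is the conjunction of the negations.
Distribute NOT across OR, flipping it to AND, and negate each literal.

((NOT u) AND u) AND (NOT u)
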